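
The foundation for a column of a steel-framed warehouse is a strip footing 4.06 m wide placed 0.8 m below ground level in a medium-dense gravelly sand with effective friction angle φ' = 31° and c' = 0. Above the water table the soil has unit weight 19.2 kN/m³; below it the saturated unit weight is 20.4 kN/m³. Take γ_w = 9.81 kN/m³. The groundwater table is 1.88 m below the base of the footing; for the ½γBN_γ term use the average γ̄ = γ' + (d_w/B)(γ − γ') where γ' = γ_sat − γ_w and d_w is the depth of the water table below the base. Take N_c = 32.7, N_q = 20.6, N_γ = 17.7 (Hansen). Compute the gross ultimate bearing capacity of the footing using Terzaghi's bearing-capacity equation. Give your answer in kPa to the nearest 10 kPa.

q_ult ≈ 840 kPa

Effective surcharge at the founding depth q = γ·D_f = 19.2 × 0.8 = 15.36 kPa.
With d_w = 1.88 m < B, γ̄ = 10.59 + (1.88/4.06) × (19.2 − 10.59) = 14.577 kN/m³.
q_ult = q·N_q + 0.5·γ·B·N_γ
     = 15.36 × 20.6 + 0.5 × 14.577 × 4.06 × 17.7
     = 316.42 + 523.76 = 840.18 kPa.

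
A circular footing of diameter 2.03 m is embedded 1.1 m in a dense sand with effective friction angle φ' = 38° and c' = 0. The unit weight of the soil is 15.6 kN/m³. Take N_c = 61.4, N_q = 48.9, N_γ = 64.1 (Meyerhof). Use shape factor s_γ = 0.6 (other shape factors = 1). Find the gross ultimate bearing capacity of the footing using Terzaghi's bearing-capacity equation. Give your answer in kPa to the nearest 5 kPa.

q_ult ≈ 1450 kPa

q = γ·D_f = 15.6 × 1.1 = 17.16 kPa.
q·N_q = 17.16 × 48.9 = 839.12 kPa
0.5·γ·B·N_γ·s_γ = 0.5 × 15.6 × 2.03 × 64.1 × 0.6 = 608.98 kPa
q_ult = 839.12 + 608.98 = 1448.1 kPa.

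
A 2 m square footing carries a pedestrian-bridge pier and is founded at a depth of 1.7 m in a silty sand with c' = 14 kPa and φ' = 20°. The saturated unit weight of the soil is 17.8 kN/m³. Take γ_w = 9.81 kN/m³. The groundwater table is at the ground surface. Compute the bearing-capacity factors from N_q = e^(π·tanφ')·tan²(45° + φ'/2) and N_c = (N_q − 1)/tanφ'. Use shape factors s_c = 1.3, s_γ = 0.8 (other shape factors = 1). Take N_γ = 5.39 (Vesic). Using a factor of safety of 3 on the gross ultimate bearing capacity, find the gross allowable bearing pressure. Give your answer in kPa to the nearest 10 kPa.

N_q = e^(π·tan20°)·tan²(55°) = 6.4; N_c = (N_q − 1)/tanφ' = 14.83.
With the water table at the surface the whole profile is submerged: γ' = 17.8 − 9.81 = 7.99 kN/m³, so q = γ'·D_f = 13.583 kPa; the same γ' applies in the ½γBN_γ term.
q_ult = c·N_c·s_c + q·N_q + 0.5·γ·B·N_γ·s_γ
     = 14 × 14.835 × 1.3 + 13.583 × 6.3994 + 0.5 × 7.99 × 2 × 5.39 × 0.8
     = 269.99 + 86.923 + 34.453 = 391.37 kPa.
q_all = 391.37 / 3 = 130.46 kPa.

q_all ≈ 130 kPa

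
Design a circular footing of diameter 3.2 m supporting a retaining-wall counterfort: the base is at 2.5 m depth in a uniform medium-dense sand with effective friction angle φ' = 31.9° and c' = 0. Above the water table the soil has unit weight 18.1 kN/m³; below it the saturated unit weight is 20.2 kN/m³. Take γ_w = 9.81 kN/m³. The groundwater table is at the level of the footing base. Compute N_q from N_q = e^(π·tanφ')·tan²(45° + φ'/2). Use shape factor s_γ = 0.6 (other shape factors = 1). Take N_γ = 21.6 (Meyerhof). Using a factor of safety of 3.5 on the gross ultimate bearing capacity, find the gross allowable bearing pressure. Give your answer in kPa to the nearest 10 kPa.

N_q = e^(π·tan31.9°)·tan²(60.95°) = 22.91.
Overburden at base level: q = 18.1 × 2.5 = 45.25 kPa.
Below the base the soil is submerged, so the ½γBN_γ term uses γ' = 20.2 − 9.81 = 10.39 kN/m³.
Surcharge term q·N_q = 45.25 × 22.907 = 1036.5 kPa; self-weight term 0.5·γ·B·N_γ·s_γ = 0.5 × 10.39 × 3.2 × 21.6 × 0.6 = 215.45 kPa.
q_ult = 1036.5 + 215.45 = 1252 kPa.
q_all = 1252 / 3.5 = 357.7 kPa.

q_all ≈ 360 kPa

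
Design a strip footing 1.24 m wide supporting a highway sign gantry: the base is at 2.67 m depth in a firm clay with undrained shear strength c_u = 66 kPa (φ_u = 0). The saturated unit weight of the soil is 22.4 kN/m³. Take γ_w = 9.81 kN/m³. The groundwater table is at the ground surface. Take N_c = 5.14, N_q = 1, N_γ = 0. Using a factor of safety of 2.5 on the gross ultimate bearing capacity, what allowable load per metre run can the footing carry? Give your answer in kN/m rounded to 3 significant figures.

With the water table at the surface the whole profile is submerged: γ' = 22.4 − 9.81 = 12.59 kN/m³, so q = γ'·D_f = 33.615 kPa.
q_ult = c·N_c + q·N_q
     = 66 × 5.14 + 33.615 × 1
     = 339.24 + 33.615 = 372.86 kPa.
Gross allowable pressure q_all = 372.86 / 2.5 = 149.14 kPa.
Allowable wall load = q_all × B = 149.14 × 1.24 = 184.94 kN per metre run.

≈ 185 kN/m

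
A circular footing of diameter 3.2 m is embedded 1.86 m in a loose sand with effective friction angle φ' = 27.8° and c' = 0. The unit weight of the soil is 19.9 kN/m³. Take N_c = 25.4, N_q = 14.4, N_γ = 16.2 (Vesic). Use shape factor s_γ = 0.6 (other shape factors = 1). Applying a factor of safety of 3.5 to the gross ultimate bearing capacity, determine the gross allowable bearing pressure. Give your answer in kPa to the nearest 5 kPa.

Overburden at base level: q = 19.9 × 1.86 = 37.014 kPa.
Surcharge term q·N_q = 37.014 × 14.4 = 533 kPa; self-weight term 0.5·γ·B·N_γ·s_γ = 0.5 × 19.9 × 3.2 × 16.2 × 0.6 = 309.48 kPa.
q_ult = 533 + 309.48 = 842.49 kPa.
q_all = q_ult / FS = 842.49 / 3.5 = 240.71 kPa.

q_all ≈ 240 kPa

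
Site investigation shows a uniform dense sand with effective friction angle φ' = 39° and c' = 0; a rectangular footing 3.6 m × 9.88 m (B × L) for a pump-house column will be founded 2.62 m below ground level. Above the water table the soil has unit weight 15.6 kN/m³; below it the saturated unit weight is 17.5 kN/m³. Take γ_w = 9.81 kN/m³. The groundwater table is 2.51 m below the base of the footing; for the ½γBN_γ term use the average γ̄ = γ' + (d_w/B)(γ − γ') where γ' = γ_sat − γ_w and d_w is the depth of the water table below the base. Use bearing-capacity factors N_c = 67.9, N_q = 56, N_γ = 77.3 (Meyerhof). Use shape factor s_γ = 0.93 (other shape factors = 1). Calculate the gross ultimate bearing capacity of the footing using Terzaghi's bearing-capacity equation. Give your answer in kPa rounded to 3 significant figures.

Effective surcharge at the founding depth q = γ·D_f = 15.6 × 2.62 = 40.872 kPa.
With d_w = 2.51 m < B, γ̄ = 7.69 + (2.51/3.6) × (15.6 − 7.69) = 13.205 kN/m³.
q_ult = q·N_q + 0.5·γ·B·N_γ·s_γ
     = 40.872 × 56 + 0.5 × 13.205 × 3.6 × 77.3 × 0.93
     = 2288.8 + 1708.7 = 3997.6 kPa.

q_ult ≈ 4000 kPa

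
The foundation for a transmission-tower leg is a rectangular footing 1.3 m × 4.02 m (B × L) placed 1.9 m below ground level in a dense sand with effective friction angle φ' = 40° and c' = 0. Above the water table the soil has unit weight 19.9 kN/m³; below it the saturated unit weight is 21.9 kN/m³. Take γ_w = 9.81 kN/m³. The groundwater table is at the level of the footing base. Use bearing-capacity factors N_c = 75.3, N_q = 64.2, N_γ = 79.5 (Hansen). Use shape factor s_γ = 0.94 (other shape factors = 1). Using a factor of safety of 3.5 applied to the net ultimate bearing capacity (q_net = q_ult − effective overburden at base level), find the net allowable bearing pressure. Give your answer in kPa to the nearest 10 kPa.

q_all(net) ≈ 850 kPa

q = γ·D_f = 19.9 × 1.9 = 37.81 kPa.
For the ½γBN_γ term take γ' = 21.9 − 9.81 = 12.09 kN/m³ (soil below base is submerged).
q·N_q = 37.81 × 64.2 = 2427.4 kPa
0.5·γ·B·N_γ·s_γ = 0.5 × 12.09 × 1.3 × 79.5 × 0.94 = 587.27 kPa
q_ult = 2427.4 + 587.27 = 3014.7 kPa.
Net ultimate: q_net = 3014.7 − 37.81 = 2976.9 kPa.
q_all(net) = 2976.9 / 3.5 = 850.53 kPa.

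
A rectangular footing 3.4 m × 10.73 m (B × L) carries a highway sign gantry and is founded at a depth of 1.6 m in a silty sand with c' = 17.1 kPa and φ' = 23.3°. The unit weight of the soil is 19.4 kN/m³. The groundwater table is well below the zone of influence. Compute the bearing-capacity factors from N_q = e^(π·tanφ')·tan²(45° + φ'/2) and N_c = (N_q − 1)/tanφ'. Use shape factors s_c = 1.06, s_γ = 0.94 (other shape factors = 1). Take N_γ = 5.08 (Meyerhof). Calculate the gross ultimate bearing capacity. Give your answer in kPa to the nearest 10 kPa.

q_ult ≈ 770 kPa

tan23.3° = 0.4307, so N_q = e^(π×0.4307)·tan²(56.65°) = 3.869 × 2.309 = 8.93.
N_c = (8.93 − 1)/tan23.3° = 18.42.
q = γ·D_f = 19.4 × 1.6 = 31.04 kPa.
c·N_c·s_c = 17.1 × 18.419 × 1.06 = 333.86 kPa
q·N_q = 31.04 × 8.9325 = 277.27 kPa
0.5·γ·B·N_γ·s_γ = 0.5 × 19.4 × 3.4 × 5.08 × 0.94 = 157.49 kPa
q_ult = 333.86 + 277.27 + 157.49 = 768.62 kPa.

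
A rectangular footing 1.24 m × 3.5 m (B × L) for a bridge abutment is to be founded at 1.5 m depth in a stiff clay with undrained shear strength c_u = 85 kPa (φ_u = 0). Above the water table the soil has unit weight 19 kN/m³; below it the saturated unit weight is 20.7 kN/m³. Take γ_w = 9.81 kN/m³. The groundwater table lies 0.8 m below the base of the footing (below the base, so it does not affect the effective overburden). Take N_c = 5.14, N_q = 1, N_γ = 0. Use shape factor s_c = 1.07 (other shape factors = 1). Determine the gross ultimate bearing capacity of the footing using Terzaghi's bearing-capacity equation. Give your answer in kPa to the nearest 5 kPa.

q_ult ≈ 495 kPa

Effective surcharge at the founding depth q = γ·D_f = 19 × 1.5 = 28.5 kPa.
q_ult = c·N_c·s_c + q·N_q
     = 85 × 5.14 × 1.07 + 28.5 × 1
     = 467.48 + 28.5 = 495.98 kPa.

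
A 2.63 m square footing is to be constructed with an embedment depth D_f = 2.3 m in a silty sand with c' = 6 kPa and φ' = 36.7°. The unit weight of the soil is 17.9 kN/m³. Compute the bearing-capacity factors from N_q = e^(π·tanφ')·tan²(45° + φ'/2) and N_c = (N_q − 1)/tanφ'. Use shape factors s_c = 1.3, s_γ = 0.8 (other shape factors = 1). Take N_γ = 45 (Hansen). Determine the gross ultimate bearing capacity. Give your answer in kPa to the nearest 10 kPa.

tan36.7° = 0.7454, so N_q = e^(π×0.7454)·tan²(63.35°) = 10.399 × 3.97 = 41.29.
N_c = (41.29 − 1)/tan36.7° = 54.05.
Effective surcharge at the founding depth q = γ·D_f = 17.9 × 2.3 = 41.17 kPa.
q_ult = c·N_c·s_c + q·N_q + 0.5·γ·B·N_γ·s_γ
     = 6 × 54.05 × 1.3 + 41.17 × 41.288 + 0.5 × 17.9 × 2.63 × 45 × 0.8
     = 421.59 + 1699.8 + 847.39 = 2968.8 kPa.

q_ult ≈ 2970 kPa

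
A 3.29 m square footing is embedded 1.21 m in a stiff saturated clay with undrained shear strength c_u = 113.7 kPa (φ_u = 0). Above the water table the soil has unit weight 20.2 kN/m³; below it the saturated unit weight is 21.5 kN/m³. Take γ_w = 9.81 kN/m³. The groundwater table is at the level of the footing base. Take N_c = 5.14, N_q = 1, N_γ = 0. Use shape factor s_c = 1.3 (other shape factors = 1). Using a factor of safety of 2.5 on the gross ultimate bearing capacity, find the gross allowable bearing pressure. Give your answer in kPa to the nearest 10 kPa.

Effective surcharge at the founding depth q = γ·D_f = 20.2 × 1.21 = 24.442 kPa.
q_ult = c·N_c·s_c + q·N_q
     = 113.7 × 5.14 × 1.3 + 24.442 × 1
     = 759.74 + 24.442 = 784.19 kPa.
q_all = 784.19 / 2.5 = 313.67 kPa.

q_all ≈ 310 kPa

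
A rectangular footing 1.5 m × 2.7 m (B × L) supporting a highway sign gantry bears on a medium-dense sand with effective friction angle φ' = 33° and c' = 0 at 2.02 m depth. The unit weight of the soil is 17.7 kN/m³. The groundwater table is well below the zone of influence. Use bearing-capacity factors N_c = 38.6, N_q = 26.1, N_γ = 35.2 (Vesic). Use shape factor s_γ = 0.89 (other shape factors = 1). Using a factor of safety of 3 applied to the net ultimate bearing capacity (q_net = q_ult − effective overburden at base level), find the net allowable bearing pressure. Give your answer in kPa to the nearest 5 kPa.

q_all(net) ≈ 440 kPa

Overburden at base level: q = 17.7 × 2.02 = 35.754 kPa.
Surcharge term q·N_q = 35.754 × 26.1 = 933.18 kPa; self-weight term 0.5·γ·B·N_γ·s_γ = 0.5 × 17.7 × 1.5 × 35.2 × 0.89 = 415.88 kPa.
q_ult = 933.18 + 415.88 = 1349.1 kPa.
Net ultimate: q_net = 1349.1 − 35.754 = 1313.3 kPa.
q_all(net) = 1313.3 / 3 = 437.77 kPa.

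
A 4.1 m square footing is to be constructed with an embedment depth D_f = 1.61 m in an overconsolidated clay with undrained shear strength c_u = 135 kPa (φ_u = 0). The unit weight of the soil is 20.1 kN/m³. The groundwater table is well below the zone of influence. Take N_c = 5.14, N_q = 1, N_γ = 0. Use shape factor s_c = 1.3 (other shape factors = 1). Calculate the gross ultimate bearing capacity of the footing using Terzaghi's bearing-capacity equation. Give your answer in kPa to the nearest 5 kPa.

q_ult ≈ 935 kPa

q = γ·D_f = 20.1 × 1.61 = 32.361 kPa.
c·N_c·s_c = 135 × 5.14 × 1.3 = 902.07 kPa
q·N_q = 32.361 × 1 = 32.361 kPa
q_ult = 902.07 + 32.361 = 934.43 kPa.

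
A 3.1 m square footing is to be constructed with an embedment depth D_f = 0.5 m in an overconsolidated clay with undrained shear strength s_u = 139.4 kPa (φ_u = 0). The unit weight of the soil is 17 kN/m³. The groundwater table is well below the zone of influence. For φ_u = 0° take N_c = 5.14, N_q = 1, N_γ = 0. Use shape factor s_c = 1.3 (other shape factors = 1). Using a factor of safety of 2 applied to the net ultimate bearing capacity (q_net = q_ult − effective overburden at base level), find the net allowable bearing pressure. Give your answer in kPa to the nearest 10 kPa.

q_all(net) ≈ 470 kPa

q = γ·D_f = 17 × 0.5 = 8.5 kPa.
c·N_c·s_c = 139.4 × 5.14 × 1.3 = 931.47 kPa
q·N_q = 8.5 × 1 = 8.5 kPa
q_ult = 931.47 + 8.5 = 939.97 kPa.
Net ultimate: q_net = 939.97 − 8.5 = 931.47 kPa.
q_all(net) = 931.47 / 2 = 465.74 kPa.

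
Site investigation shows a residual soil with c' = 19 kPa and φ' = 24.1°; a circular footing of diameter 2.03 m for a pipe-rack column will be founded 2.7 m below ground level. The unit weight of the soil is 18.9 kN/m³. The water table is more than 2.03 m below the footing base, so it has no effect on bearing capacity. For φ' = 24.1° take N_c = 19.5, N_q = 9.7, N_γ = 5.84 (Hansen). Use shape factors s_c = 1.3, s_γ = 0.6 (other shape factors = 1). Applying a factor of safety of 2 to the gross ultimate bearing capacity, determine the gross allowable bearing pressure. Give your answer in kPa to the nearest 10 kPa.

Effective surcharge at the founding depth q = γ·D_f = 18.9 × 2.7 = 51.03 kPa.
q_ult = c·N_c·s_c + q·N_q + 0.5·γ·B·N_γ·s_γ
     = 19 × 19.5 × 1.3 + 51.03 × 9.7 + 0.5 × 18.9 × 2.03 × 5.84 × 0.6
     = 481.65 + 494.99 + 67.219 = 1043.9 kPa.
q_all = q_ult / FS = 1043.9 / 2 = 521.93 kPa.

q_all ≈ 520 kPa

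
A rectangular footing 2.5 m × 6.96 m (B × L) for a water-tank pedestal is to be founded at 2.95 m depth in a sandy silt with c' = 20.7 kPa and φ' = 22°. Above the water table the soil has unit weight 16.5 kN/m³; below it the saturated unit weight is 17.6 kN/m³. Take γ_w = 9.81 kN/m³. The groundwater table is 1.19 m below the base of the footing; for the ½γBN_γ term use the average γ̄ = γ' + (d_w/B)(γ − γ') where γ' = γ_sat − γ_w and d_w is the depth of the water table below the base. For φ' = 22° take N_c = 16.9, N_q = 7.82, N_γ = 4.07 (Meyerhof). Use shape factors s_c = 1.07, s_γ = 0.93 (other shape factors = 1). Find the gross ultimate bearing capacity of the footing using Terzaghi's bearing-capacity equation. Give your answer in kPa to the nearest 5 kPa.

Overburden at base level: q = 16.5 × 2.95 = 48.675 kPa.
The water table is 1.19 m below the base (< B = 2.5 m), so the ½γBN_γ term uses γ̄ = γ' + (d_w/B)(γ − γ') = 7.79 + (1.19/2.5)(16.5 − 7.79) = 11.936 kN/m³.
Cohesion term c·N_c·s_c = 20.7 × 16.9 × 1.07 = 374.32 kPa; surcharge term q·N_q = 48.675 × 7.82 = 380.64 kPa; self-weight term 0.5·γ·B·N_γ·s_γ = 0.5 × 11.936 × 2.5 × 4.07 × 0.93 = 56.474 kPa.
q_ult = 374.32 + 380.64 + 56.474 = 811.43 kPa.

q_ult ≈ 810 kPa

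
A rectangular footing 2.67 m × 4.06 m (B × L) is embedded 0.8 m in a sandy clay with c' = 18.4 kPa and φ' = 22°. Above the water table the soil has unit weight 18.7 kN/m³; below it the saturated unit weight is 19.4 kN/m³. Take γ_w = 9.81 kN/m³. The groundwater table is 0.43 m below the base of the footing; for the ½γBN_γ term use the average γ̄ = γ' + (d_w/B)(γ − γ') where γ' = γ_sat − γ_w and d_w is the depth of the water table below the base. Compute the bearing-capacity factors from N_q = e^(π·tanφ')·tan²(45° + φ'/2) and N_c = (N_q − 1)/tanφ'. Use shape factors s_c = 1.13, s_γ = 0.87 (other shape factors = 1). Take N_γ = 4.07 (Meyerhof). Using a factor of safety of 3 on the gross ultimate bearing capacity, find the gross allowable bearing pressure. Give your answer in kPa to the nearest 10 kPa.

N_q = e^(π·tan22°)·tan²(56°) = 7.82; N_c = (N_q − 1)/tanφ' = 16.88.
q = γ·D_f = 18.7 × 0.8 = 14.96 kPa.
γ' = 9.59 kN/m³; averaging over the depth B below the base, γ̄ = γ' + (d_w/B)(γ − γ') = 11.057 kN/m³.
c·N_c·s_c = 18.4 × 16.883 × 1.13 = 351.03 kPa
q·N_q = 14.96 × 7.8211 = 117 kPa
0.5·γ·B·N_γ·s_γ = 0.5 × 11.057 × 2.67 × 4.07 × 0.87 = 52.268 kPa
q_ult = 351.03 + 117 + 52.268 = 520.3 kPa.
q_all = 520.3 / 3 = 173.43 kPa.

q_all ≈ 170 kPa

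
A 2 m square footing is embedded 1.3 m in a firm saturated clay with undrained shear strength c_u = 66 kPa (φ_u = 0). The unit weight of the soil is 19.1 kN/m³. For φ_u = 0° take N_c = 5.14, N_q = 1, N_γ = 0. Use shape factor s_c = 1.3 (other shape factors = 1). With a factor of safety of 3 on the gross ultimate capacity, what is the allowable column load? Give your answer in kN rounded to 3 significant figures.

P_all ≈ 621 kN

Effective surcharge at the founding depth q = γ·D_f = 19.1 × 1.3 = 24.83 kPa.
q_ult = c·N_c·s_c + q·N_q
     = 66 × 5.14 × 1.3 + 24.83 × 1
     = 441.01 + 24.83 = 465.84 kPa.
Gross allowable pressure q_all = 465.84 / 3 = 155.28 kPa.
Footing area = 4 m², so allowable column load = 155.28 × 4 = 621.12 kN.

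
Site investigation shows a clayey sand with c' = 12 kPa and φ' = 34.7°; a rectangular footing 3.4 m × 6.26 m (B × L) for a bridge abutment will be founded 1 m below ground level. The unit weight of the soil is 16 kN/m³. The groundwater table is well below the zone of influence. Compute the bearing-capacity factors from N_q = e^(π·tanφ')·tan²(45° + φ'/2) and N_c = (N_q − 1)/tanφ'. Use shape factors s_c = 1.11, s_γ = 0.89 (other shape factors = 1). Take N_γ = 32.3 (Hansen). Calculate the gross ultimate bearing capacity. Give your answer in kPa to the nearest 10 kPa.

q_ult ≈ 1890 kPa

tan34.7° = 0.6924, so N_q = e^(π×0.6924)·tan²(62.35°) = 8.805 × 3.643 = 32.08.
N_c = (32.08 − 1)/tan34.7° = 44.89.
Effective surcharge at the founding depth q = γ·D_f = 16 × 1 = 16 kPa.
q_ult = c·N_c·s_c + q·N_q + 0.5·γ·B·N_γ·s_γ
     = 12 × 44.886 × 1.11 + 16 × 32.081 + 0.5 × 16 × 3.4 × 32.3 × 0.89
     = 597.88 + 513.29 + 781.92 = 1893.1 kPa.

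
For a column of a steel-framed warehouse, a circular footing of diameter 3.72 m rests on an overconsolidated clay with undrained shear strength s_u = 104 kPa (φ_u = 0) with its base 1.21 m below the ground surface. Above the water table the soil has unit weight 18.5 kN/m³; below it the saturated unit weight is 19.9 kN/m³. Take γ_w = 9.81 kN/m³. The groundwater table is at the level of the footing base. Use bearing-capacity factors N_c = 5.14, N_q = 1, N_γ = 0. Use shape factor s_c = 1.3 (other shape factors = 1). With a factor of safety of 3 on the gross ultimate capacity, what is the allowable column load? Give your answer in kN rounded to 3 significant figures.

q = γ·D_f = 18.5 × 1.21 = 22.385 kPa.
c·N_c·s_c = 104 × 5.14 × 1.3 = 694.93 kPa
q·N_q = 22.385 × 1 = 22.385 kPa
q_ult = 694.93 + 22.385 = 717.31 kPa.
Gross allowable pressure q_all = 717.31 / 3 = 239.1 kPa.
Footing area = 10.8687 m², so allowable column load = 239.1 × 10.8687 = 2598.8 kN.

P_all ≈ 2600 kN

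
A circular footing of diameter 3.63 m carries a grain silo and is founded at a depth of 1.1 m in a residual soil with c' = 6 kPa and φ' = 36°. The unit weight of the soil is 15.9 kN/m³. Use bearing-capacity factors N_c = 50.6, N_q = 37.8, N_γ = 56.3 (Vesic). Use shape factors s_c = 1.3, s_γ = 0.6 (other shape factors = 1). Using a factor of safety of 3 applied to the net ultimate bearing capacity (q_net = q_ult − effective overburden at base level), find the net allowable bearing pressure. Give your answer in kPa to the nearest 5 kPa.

q_all(net) ≈ 670 kPa

Effective surcharge at the founding depth q = γ·D_f = 15.9 × 1.1 = 17.49 kPa.
q_ult = c·N_c·s_c + q·N_q + 0.5·γ·B·N_γ·s_γ
     = 6 × 50.6 × 1.3 + 17.49 × 37.8 + 0.5 × 15.9 × 3.63 × 56.3 × 0.6
     = 394.68 + 661.12 + 974.84 = 2030.6 kPa.
Net ultimate: q_net = 2030.6 − 17.49 = 2013.2 kPa.
q_all(net) = 2013.2 / 3 = 671.05 kPa.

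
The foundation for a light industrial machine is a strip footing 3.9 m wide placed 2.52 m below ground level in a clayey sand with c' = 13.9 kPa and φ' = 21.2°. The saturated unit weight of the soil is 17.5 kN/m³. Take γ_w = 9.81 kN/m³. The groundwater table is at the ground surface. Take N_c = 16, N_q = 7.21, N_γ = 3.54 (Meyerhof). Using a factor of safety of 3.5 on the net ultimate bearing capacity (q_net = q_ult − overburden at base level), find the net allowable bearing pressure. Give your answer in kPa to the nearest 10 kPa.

With the water table at the surface the whole profile is submerged: γ' = 17.5 − 9.81 = 7.69 kN/m³, so q = γ'·D_f = 19.379 kPa; the same γ' applies in the ½γBN_γ term.
q_ult = c·N_c + q·N_q + 0.5·γ·B·N_γ
     = 13.9 × 16 + 19.379 × 7.21 + 0.5 × 7.69 × 3.9 × 3.54
     = 222.4 + 139.72 + 53.084 = 415.21 kPa.
q_net = 415.21 − 19.379 = 395.83 kPa.
q_all(net) = 395.83 / 3.5 = 113.09 kPa.

q_all(net) ≈ 110 kPa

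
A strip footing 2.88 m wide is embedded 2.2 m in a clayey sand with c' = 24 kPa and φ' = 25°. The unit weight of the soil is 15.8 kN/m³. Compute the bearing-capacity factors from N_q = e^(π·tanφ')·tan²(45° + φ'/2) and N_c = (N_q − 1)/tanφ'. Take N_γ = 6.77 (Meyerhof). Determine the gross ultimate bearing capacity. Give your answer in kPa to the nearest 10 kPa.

tan25° = 0.4663, so N_q = e^(π×0.4663)·tan²(57.5°) = 4.327 × 2.464 = 10.66.
N_c = (10.66 − 1)/tan25° = 20.72.
Effective surcharge at the founding depth q = γ·D_f = 15.8 × 2.2 = 34.76 kPa.
q_ult = c·N_c + q·N_q + 0.5·γ·B·N_γ
     = 24 × 20.721 + 34.76 × 10.662 + 0.5 × 15.8 × 2.88 × 6.77
     = 497.29 + 370.62 + 154.03 = 1021.9 kPa.

q_ult ≈ 1020 kPa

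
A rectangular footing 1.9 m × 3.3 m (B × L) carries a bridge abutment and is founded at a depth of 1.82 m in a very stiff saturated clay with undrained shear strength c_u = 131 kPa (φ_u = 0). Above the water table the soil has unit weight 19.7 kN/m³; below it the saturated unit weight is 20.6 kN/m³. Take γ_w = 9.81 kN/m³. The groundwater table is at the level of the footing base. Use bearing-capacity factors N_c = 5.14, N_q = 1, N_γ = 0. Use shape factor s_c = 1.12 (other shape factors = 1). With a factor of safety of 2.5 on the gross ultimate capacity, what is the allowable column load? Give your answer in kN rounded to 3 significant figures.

Effective surcharge at the founding depth q = γ·D_f = 19.7 × 1.82 = 35.854 kPa.
q_ult = c·N_c·s_c + q·N_q
     = 131 × 5.14 × 1.12 + 35.854 × 1
     = 754.14 + 35.854 = 789.99 kPa.
Gross allowable pressure q_all = 789.99 / 2.5 = 316 kPa.
Footing area = 6.27 m², so allowable column load = 316 × 6.27 = 1981.3 kN.

P_all ≈ 1980 kN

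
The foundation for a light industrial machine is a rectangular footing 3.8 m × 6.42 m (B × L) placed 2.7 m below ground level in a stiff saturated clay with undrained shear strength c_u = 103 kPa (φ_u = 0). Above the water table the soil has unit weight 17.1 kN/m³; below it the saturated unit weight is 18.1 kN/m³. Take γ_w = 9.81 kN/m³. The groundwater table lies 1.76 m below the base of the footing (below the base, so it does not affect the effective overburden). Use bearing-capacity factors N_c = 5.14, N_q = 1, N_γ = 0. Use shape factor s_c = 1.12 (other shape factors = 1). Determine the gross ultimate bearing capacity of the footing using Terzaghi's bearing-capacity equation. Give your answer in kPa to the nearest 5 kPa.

q_ult ≈ 640 kPa

Overburden at base level: q = 17.1 × 2.7 = 46.17 kPa.
Cohesion term c·N_c·s_c = 103 × 5.14 × 1.12 = 592.95 kPa; surcharge term q·N_q = 46.17 × 1 = 46.17 kPa.
q_ult = 592.95 + 46.17 = 639.12 kPa.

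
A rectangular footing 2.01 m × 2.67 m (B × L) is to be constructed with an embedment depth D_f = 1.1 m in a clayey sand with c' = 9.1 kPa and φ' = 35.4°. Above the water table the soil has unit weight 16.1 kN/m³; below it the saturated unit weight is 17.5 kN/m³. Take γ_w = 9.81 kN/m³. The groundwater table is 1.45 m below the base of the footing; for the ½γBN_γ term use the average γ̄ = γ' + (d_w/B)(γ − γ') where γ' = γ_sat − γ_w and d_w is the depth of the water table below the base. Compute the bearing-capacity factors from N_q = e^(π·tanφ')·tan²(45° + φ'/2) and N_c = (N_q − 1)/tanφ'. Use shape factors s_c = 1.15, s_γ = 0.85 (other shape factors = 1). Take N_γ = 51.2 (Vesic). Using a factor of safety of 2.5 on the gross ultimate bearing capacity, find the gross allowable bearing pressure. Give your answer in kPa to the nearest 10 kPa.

N_q = e^(π·tan35.4°)·tan²(62.7°) = 35; N_c = (N_q − 1)/tanφ' = 47.84.
Overburden at base level: q = 16.1 × 1.1 = 17.71 kPa.
The water table is 1.45 m below the base (< B = 2.01 m), so the ½γBN_γ term uses γ̄ = γ' + (d_w/B)(γ − γ') = 7.69 + (1.45/2.01)(16.1 − 7.69) = 13.757 kN/m³.
Cohesion term c·N_c·s_c = 9.1 × 47.844 × 1.15 = 500.69 kPa; surcharge term q·N_q = 17.71 × 35.001 = 619.87 kPa; self-weight term 0.5·γ·B·N_γ·s_γ = 0.5 × 13.757 × 2.01 × 51.2 × 0.85 = 601.69 kPa.
q_ult = 500.69 + 619.87 + 601.69 = 1722.2 kPa.
q_all = 1722.2 / 2.5 = 688.9 kPa.

q_all ≈ 690 kPa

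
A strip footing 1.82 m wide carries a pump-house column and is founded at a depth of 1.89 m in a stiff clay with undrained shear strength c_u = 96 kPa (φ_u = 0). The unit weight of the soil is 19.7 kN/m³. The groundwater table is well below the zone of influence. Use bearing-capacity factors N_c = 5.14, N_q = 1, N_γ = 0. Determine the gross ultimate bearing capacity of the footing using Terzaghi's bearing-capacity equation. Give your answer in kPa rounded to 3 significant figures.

Overburden at base level: q = 19.7 × 1.89 = 37.233 kPa.
Cohesion term c·N_c = 96 × 5.14 = 493.44 kPa; surcharge term q·N_q = 37.233 × 1 = 37.233 kPa.
q_ult = 493.44 + 37.233 = 530.67 kPa.

q_ult ≈ 531 kPa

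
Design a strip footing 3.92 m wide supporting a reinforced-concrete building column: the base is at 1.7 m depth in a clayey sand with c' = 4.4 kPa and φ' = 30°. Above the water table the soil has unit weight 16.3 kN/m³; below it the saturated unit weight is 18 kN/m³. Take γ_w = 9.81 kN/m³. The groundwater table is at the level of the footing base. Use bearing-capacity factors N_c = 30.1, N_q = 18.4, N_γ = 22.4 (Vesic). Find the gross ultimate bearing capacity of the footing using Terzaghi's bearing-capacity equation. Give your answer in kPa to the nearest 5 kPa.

q_ult ≈ 1000 kPa

q = γ·D_f = 16.3 × 1.7 = 27.71 kPa.
For the ½γBN_γ term take γ' = 18 − 9.81 = 8.19 kN/m³ (soil below base is submerged).
c·N_c = 4.4 × 30.1 = 132.44 kPa
q·N_q = 27.71 × 18.4 = 509.86 kPa
0.5·γ·B·N_γ = 0.5 × 8.19 × 3.92 × 22.4 = 359.57 kPa
q_ult = 132.44 + 509.86 + 359.57 = 1001.9 kPa.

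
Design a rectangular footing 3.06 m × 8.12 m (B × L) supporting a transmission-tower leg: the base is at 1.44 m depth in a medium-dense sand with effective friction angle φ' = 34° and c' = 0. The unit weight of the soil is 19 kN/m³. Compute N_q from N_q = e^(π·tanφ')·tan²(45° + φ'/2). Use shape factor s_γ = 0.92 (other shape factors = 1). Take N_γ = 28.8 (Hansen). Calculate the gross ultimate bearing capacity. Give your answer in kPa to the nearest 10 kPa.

q_ult ≈ 1580 kPa

tan34° = 0.6745, so N_q = e^(π×0.6745)·tan²(62°) = 8.323 × 3.537 = 29.44.
q = γ·D_f = 19 × 1.44 = 27.36 kPa.
q·N_q = 27.36 × 29.44 = 805.47 kPa
0.5·γ·B·N_γ·s_γ = 0.5 × 19 × 3.06 × 28.8 × 0.92 = 770.24 kPa
q_ult = 805.47 + 770.24 = 1575.7 kPa.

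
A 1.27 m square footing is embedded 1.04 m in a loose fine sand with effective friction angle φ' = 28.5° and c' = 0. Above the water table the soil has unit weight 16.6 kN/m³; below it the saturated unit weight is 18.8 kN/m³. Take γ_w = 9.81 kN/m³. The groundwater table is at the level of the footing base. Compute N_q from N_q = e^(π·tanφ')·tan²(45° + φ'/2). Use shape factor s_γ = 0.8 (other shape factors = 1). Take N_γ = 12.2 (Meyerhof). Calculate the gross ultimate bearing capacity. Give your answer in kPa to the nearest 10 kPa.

q_ult ≈ 320 kPa

tan28.5° = 0.543, so N_q = e^(π×0.543)·tan²(59.25°) = 5.505 × 2.825 = 15.55.
Effective surcharge at the founding depth q = γ·D_f = 16.6 × 1.04 = 17.264 kPa.
The water table coincides with the base, so in the self-weight term γ → γ' = 8.99 kN/m³.
q_ult = q·N_q + 0.5·γ·B·N_γ·s_γ
     = 17.264 × 15.554 + 0.5 × 8.99 × 1.27 × 12.2 × 0.8
     = 268.53 + 55.716 = 324.25 kPa.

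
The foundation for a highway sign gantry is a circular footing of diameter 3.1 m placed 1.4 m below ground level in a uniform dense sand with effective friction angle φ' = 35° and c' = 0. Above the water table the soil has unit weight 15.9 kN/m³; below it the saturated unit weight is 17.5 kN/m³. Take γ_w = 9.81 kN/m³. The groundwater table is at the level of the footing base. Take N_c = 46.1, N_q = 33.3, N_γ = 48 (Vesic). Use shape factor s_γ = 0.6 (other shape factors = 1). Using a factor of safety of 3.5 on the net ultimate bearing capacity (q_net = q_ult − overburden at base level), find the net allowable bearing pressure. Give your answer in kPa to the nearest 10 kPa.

q_all(net) ≈ 300 kPa

Effective surcharge at the founding depth q = γ·D_f = 15.9 × 1.4 = 22.26 kPa.
The water table coincides with the base, so in the self-weight term γ → γ' = 7.69 kN/m³.
q_ult = q·N_q + 0.5·γ·B·N_γ·s_γ
     = 22.26 × 33.3 + 0.5 × 7.69 × 3.1 × 48 × 0.6
     = 741.26 + 343.28 = 1084.5 kPa.
q_net = 1084.5 − 22.26 = 1062.3 kPa.
q_all(net) = 1062.3 / 3.5 = 303.51 kPa.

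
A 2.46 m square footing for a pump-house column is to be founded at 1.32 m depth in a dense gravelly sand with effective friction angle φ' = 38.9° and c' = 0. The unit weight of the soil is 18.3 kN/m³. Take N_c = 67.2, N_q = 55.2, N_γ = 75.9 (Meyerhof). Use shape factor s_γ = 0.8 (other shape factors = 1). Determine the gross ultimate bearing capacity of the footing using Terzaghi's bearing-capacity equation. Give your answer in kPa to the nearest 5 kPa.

q = γ·D_f = 18.3 × 1.32 = 24.156 kPa.
q·N_q = 24.156 × 55.2 = 1333.4 kPa
0.5·γ·B·N_γ·s_γ = 0.5 × 18.3 × 2.46 × 75.9 × 0.8 = 1366.7 kPa
q_ult = 1333.4 + 1366.7 = 2700.2 kPa.

q_ult ≈ 2700 kPa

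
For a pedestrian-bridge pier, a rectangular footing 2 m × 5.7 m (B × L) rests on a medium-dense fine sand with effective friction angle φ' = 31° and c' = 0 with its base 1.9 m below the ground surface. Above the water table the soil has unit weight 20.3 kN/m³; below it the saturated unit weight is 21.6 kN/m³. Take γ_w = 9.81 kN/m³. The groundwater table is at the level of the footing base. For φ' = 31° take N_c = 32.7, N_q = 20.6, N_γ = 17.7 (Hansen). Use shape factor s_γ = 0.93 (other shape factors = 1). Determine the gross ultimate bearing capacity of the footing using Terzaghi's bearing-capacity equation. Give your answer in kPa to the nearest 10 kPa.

Effective surcharge at the founding depth q = γ·D_f = 20.3 × 1.9 = 38.57 kPa.
The water table coincides with the base, so in the self-weight term γ → γ' = 11.79 kN/m³.
q_ult = q·N_q + 0.5·γ·B·N_γ·s_γ
     = 38.57 × 20.6 + 0.5 × 11.79 × 2 × 17.7 × 0.93
     = 794.54 + 194.08 = 988.62 kPa.

q_ult ≈ 990 kPa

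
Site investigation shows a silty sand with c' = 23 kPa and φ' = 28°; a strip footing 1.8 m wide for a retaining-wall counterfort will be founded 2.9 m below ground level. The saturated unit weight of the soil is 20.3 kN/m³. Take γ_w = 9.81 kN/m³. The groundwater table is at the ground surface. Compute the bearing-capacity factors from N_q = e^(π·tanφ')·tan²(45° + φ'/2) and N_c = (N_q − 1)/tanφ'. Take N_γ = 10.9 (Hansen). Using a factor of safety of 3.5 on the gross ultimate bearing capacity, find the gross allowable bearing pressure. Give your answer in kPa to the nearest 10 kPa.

q_all ≈ 330 kPa

N_q = e^(π·tan28°)·tan²(59°) = 14.72; N_c = (N_q − 1)/tanφ' = 25.8.
With the water table at the surface the whole profile is submerged: γ' = 20.3 − 9.81 = 10.49 kN/m³, so q = γ'·D_f = 30.421 kPa; the same γ' applies in the ½γBN_γ term.
q_ult = c·N_c + q·N_q + 0.5·γ·B·N_γ
     = 23 × 25.803 + 30.421 × 14.72 + 0.5 × 10.49 × 1.8 × 10.9
     = 593.48 + 447.79 + 102.91 = 1144.2 kPa.
q_all = 1144.2 / 3.5 = 326.91 kPa.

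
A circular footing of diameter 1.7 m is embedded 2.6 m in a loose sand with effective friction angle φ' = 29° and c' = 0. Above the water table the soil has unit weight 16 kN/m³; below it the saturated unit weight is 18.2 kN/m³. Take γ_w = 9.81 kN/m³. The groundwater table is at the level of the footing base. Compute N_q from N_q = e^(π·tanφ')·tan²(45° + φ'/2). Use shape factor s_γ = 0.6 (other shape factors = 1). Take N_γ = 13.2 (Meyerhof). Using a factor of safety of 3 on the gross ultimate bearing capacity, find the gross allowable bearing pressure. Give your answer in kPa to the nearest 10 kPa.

q_all ≈ 250 kPa

N_q = e^(π·tan29°)·tan²(59.5°) = 16.44.
q = γ·D_f = 16 × 2.6 = 41.6 kPa.
For the ½γBN_γ term take γ' = 18.2 − 9.81 = 8.39 kN/m³ (soil below base is submerged).
q·N_q = 41.6 × 16.443 = 684.04 kPa
0.5·γ·B·N_γ·s_γ = 0.5 × 8.39 × 1.7 × 13.2 × 0.6 = 56.481 kPa
q_ult = 684.04 + 56.481 = 740.52 kPa.
q_all = 740.52 / 3 = 246.84 kPa.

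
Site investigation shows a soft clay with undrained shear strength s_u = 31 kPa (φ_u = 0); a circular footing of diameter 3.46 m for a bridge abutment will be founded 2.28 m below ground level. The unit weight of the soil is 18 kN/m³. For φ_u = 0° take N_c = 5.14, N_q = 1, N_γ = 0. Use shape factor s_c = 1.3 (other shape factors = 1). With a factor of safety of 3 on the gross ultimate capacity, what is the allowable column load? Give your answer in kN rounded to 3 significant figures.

P_all ≈ 778 kN

Overburden at base level: q = 18 × 2.28 = 41.04 kPa.
Cohesion term c·N_c·s_c = 31 × 5.14 × 1.3 = 207.14 kPa; surcharge term q·N_q = 41.04 × 1 = 41.04 kPa.
q_ult = 207.14 + 41.04 = 248.18 kPa.
Gross allowable pressure q_all = 248.18 / 3 = 82.727 kPa.
Footing area = 9.4025 m², so allowable column load = 82.727 × 9.4025 = 777.84 kN.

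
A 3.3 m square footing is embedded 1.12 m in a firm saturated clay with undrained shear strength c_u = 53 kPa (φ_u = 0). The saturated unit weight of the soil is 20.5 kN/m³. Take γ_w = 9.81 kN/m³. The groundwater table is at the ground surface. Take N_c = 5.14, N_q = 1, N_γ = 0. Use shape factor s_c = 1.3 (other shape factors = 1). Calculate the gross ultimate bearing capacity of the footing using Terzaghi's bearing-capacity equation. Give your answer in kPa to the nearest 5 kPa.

q_ult ≈ 365 kPa

Water table at ground surface, so effective unit weight γ' = 20.5 − 9.81 = 10.69 kN/m³ is used throughout; overburden q = 10.69 × 1.12 = 11.973 kPa.
Cohesion term c·N_c·s_c = 53 × 5.14 × 1.3 = 354.15 kPa; surcharge term q·N_q = 11.973 × 1 = 11.973 kPa.
q_ult = 354.15 + 11.973 = 366.12 kPa.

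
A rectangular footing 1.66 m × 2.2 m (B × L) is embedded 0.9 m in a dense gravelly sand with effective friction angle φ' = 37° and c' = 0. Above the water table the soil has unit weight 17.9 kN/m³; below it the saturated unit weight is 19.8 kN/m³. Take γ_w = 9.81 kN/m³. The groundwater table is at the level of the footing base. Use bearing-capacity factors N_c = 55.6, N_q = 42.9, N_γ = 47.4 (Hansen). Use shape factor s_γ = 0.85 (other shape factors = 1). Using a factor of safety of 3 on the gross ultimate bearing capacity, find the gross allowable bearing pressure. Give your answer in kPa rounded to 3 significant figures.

Effective surcharge at the founding depth q = γ·D_f = 17.9 × 0.9 = 16.11 kPa.
The water table coincides with the base, so in the self-weight term γ → γ' = 9.99 kN/m³.
q_ult = q·N_q + 0.5·γ·B·N_γ·s_γ
     = 16.11 × 42.9 + 0.5 × 9.99 × 1.66 × 47.4 × 0.85
     = 691.12 + 334.07 = 1025.2 kPa.
q_all = 1025.2 / 3 = 341.73 kPa.

q_all ≈ 342 kPa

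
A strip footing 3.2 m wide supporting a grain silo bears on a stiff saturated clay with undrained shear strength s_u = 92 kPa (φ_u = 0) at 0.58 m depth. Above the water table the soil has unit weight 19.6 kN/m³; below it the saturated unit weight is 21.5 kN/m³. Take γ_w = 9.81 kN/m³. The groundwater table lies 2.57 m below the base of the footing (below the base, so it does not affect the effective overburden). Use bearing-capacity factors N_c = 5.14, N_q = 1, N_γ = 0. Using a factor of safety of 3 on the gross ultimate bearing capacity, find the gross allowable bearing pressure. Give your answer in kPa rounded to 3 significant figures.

Overburden at base level: q = 19.6 × 0.58 = 11.368 kPa.
Cohesion term c·N_c = 92 × 5.14 = 472.88 kPa; surcharge term q·N_q = 11.368 × 1 = 11.368 kPa.
q_ult = 472.88 + 11.368 = 484.25 kPa.
q_all = 484.25 / 3 = 161.42 kPa.

q_all ≈ 161 kPa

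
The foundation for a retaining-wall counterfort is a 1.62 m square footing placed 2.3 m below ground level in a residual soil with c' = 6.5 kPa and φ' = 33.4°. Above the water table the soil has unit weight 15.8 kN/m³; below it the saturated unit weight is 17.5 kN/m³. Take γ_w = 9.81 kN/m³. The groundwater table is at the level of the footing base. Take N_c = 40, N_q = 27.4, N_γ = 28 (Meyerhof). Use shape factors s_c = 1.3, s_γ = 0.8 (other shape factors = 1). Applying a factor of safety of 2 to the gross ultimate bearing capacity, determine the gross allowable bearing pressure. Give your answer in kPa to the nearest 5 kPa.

q_all ≈ 735 kPa

Effective surcharge at the founding depth q = γ·D_f = 15.8 × 2.3 = 36.34 kPa.
The water table coincides with the base, so in the self-weight term γ → γ' = 7.69 kN/m³.
q_ult = c·N_c·s_c + q·N_q + 0.5·γ·B·N_γ·s_γ
     = 6.5 × 40 × 1.3 + 36.34 × 27.4 + 0.5 × 7.69 × 1.62 × 28 × 0.8
     = 338 + 995.72 + 139.53 = 1473.2 kPa.
q_all = q_ult / FS = 1473.2 / 2 = 736.62 kPa.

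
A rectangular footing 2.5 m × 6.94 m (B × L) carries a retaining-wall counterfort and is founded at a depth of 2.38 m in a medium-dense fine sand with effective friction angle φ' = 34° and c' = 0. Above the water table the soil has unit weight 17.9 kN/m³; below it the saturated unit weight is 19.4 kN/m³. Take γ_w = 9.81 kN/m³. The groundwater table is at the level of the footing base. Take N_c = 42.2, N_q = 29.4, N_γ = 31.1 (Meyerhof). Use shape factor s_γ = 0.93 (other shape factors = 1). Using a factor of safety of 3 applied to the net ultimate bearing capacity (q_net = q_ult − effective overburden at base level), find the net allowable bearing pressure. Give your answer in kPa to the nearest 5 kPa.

q_all(net) ≈ 520 kPa

q = γ·D_f = 17.9 × 2.38 = 42.602 kPa.
For the ½γBN_γ term take γ' = 19.4 − 9.81 = 9.59 kN/m³ (soil below base is submerged).
q·N_q = 42.602 × 29.4 = 1252.5 kPa
0.5·γ·B·N_γ·s_γ = 0.5 × 9.59 × 2.5 × 31.1 × 0.93 = 346.71 kPa
q_ult = 1252.5 + 346.71 = 1599.2 kPa.
Net ultimate: q_net = 1599.2 − 42.602 = 1556.6 kPa.
q_all(net) = 1556.6 / 3 = 518.87 kPa.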